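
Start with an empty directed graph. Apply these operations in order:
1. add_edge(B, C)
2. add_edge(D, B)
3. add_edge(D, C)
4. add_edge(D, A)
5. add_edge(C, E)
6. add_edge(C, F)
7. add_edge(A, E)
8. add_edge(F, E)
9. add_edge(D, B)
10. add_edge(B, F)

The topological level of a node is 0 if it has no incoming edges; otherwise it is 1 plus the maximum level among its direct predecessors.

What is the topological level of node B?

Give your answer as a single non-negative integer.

Op 1: add_edge(B, C). Edges now: 1
Op 2: add_edge(D, B). Edges now: 2
Op 3: add_edge(D, C). Edges now: 3
Op 4: add_edge(D, A). Edges now: 4
Op 5: add_edge(C, E). Edges now: 5
Op 6: add_edge(C, F). Edges now: 6
Op 7: add_edge(A, E). Edges now: 7
Op 8: add_edge(F, E). Edges now: 8
Op 9: add_edge(D, B) (duplicate, no change). Edges now: 8
Op 10: add_edge(B, F). Edges now: 9
Compute levels (Kahn BFS):
  sources (in-degree 0): D
  process D: level=0
    D->A: in-degree(A)=0, level(A)=1, enqueue
    D->B: in-degree(B)=0, level(B)=1, enqueue
    D->C: in-degree(C)=1, level(C)>=1
  process A: level=1
    A->E: in-degree(E)=2, level(E)>=2
  process B: level=1
    B->C: in-degree(C)=0, level(C)=2, enqueue
    B->F: in-degree(F)=1, level(F)>=2
  process C: level=2
    C->E: in-degree(E)=1, level(E)>=3
    C->F: in-degree(F)=0, level(F)=3, enqueue
  process F: level=3
    F->E: in-degree(E)=0, level(E)=4, enqueue
  process E: level=4
All levels: A:1, B:1, C:2, D:0, E:4, F:3
level(B) = 1

Answer: 1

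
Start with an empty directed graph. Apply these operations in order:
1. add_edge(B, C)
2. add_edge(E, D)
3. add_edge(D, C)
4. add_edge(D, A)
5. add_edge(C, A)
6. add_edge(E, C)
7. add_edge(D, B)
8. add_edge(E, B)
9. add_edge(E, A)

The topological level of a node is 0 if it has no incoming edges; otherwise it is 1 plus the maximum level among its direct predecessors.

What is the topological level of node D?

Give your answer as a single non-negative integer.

Answer: 1

Derivation:
Op 1: add_edge(B, C). Edges now: 1
Op 2: add_edge(E, D). Edges now: 2
Op 3: add_edge(D, C). Edges now: 3
Op 4: add_edge(D, A). Edges now: 4
Op 5: add_edge(C, A). Edges now: 5
Op 6: add_edge(E, C). Edges now: 6
Op 7: add_edge(D, B). Edges now: 7
Op 8: add_edge(E, B). Edges now: 8
Op 9: add_edge(E, A). Edges now: 9
Compute levels (Kahn BFS):
  sources (in-degree 0): E
  process E: level=0
    E->A: in-degree(A)=2, level(A)>=1
    E->B: in-degree(B)=1, level(B)>=1
    E->C: in-degree(C)=2, level(C)>=1
    E->D: in-degree(D)=0, level(D)=1, enqueue
  process D: level=1
    D->A: in-degree(A)=1, level(A)>=2
    D->B: in-degree(B)=0, level(B)=2, enqueue
    D->C: in-degree(C)=1, level(C)>=2
  process B: level=2
    B->C: in-degree(C)=0, level(C)=3, enqueue
  process C: level=3
    C->A: in-degree(A)=0, level(A)=4, enqueue
  process A: level=4
All levels: A:4, B:2, C:3, D:1, E:0
level(D) = 1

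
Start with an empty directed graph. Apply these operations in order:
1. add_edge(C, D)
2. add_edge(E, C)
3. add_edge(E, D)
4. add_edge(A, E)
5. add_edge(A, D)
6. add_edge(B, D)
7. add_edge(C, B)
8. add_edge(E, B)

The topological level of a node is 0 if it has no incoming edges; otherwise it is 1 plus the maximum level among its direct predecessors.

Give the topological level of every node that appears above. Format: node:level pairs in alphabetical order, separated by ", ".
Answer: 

Op 1: add_edge(C, D). Edges now: 1
Op 2: add_edge(E, C). Edges now: 2
Op 3: add_edge(E, D). Edges now: 3
Op 4: add_edge(A, E). Edges now: 4
Op 5: add_edge(A, D). Edges now: 5
Op 6: add_edge(B, D). Edges now: 6
Op 7: add_edge(C, B). Edges now: 7
Op 8: add_edge(E, B). Edges now: 8
Compute levels (Kahn BFS):
  sources (in-degree 0): A
  process A: level=0
    A->D: in-degree(D)=3, level(D)>=1
    A->E: in-degree(E)=0, level(E)=1, enqueue
  process E: level=1
    E->B: in-degree(B)=1, level(B)>=2
    E->C: in-degree(C)=0, level(C)=2, enqueue
    E->D: in-degree(D)=2, level(D)>=2
  process C: level=2
    C->B: in-degree(B)=0, level(B)=3, enqueue
    C->D: in-degree(D)=1, level(D)>=3
  process B: level=3
    B->D: in-degree(D)=0, level(D)=4, enqueue
  process D: level=4
All levels: A:0, B:3, C:2, D:4, E:1

Answer: A:0, B:3, C:2, D:4, E:1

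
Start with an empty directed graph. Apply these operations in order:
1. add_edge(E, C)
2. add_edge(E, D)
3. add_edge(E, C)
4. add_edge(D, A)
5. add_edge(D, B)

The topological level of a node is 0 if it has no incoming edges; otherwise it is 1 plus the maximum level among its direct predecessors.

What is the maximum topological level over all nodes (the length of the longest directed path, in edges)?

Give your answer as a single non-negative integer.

Answer: 2

Derivation:
Op 1: add_edge(E, C). Edges now: 1
Op 2: add_edge(E, D). Edges now: 2
Op 3: add_edge(E, C) (duplicate, no change). Edges now: 2
Op 4: add_edge(D, A). Edges now: 3
Op 5: add_edge(D, B). Edges now: 4
Compute levels (Kahn BFS):
  sources (in-degree 0): E
  process E: level=0
    E->C: in-degree(C)=0, level(C)=1, enqueue
    E->D: in-degree(D)=0, level(D)=1, enqueue
  process C: level=1
  process D: level=1
    D->A: in-degree(A)=0, level(A)=2, enqueue
    D->B: in-degree(B)=0, level(B)=2, enqueue
  process A: level=2
  process B: level=2
All levels: A:2, B:2, C:1, D:1, E:0
max level = 2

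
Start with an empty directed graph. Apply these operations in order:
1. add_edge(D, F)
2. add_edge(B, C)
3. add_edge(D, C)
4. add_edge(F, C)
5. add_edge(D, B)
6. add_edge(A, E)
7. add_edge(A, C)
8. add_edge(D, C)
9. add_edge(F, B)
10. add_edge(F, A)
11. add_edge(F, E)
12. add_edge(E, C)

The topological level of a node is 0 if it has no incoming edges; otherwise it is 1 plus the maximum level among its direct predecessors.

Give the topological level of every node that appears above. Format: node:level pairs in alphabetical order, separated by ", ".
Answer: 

Answer: A:2, B:2, C:4, D:0, E:3, F:1

Derivation:
Op 1: add_edge(D, F). Edges now: 1
Op 2: add_edge(B, C). Edges now: 2
Op 3: add_edge(D, C). Edges now: 3
Op 4: add_edge(F, C). Edges now: 4
Op 5: add_edge(D, B). Edges now: 5
Op 6: add_edge(A, E). Edges now: 6
Op 7: add_edge(A, C). Edges now: 7
Op 8: add_edge(D, C) (duplicate, no change). Edges now: 7
Op 9: add_edge(F, B). Edges now: 8
Op 10: add_edge(F, A). Edges now: 9
Op 11: add_edge(F, E). Edges now: 10
Op 12: add_edge(E, C). Edges now: 11
Compute levels (Kahn BFS):
  sources (in-degree 0): D
  process D: level=0
    D->B: in-degree(B)=1, level(B)>=1
    D->C: in-degree(C)=4, level(C)>=1
    D->F: in-degree(F)=0, level(F)=1, enqueue
  process F: level=1
    F->A: in-degree(A)=0, level(A)=2, enqueue
    F->B: in-degree(B)=0, level(B)=2, enqueue
    F->C: in-degree(C)=3, level(C)>=2
    F->E: in-degree(E)=1, level(E)>=2
  process A: level=2
    A->C: in-degree(C)=2, level(C)>=3
    A->E: in-degree(E)=0, level(E)=3, enqueue
  process B: level=2
    B->C: in-degree(C)=1, level(C)>=3
  process E: level=3
    E->C: in-degree(C)=0, level(C)=4, enqueue
  process C: level=4
All levels: A:2, B:2, C:4, D:0, E:3, F:1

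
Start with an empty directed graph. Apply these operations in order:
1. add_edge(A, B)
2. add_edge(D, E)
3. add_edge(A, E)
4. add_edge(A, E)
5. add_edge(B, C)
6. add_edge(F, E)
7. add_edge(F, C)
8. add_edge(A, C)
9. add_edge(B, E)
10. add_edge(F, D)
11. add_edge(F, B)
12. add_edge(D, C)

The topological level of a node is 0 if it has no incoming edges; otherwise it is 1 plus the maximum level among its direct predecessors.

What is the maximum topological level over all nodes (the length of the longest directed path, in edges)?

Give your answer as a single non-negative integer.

Op 1: add_edge(A, B). Edges now: 1
Op 2: add_edge(D, E). Edges now: 2
Op 3: add_edge(A, E). Edges now: 3
Op 4: add_edge(A, E) (duplicate, no change). Edges now: 3
Op 5: add_edge(B, C). Edges now: 4
Op 6: add_edge(F, E). Edges now: 5
Op 7: add_edge(F, C). Edges now: 6
Op 8: add_edge(A, C). Edges now: 7
Op 9: add_edge(B, E). Edges now: 8
Op 10: add_edge(F, D). Edges now: 9
Op 11: add_edge(F, B). Edges now: 10
Op 12: add_edge(D, C). Edges now: 11
Compute levels (Kahn BFS):
  sources (in-degree 0): A, F
  process A: level=0
    A->B: in-degree(B)=1, level(B)>=1
    A->C: in-degree(C)=3, level(C)>=1
    A->E: in-degree(E)=3, level(E)>=1
  process F: level=0
    F->B: in-degree(B)=0, level(B)=1, enqueue
    F->C: in-degree(C)=2, level(C)>=1
    F->D: in-degree(D)=0, level(D)=1, enqueue
    F->E: in-degree(E)=2, level(E)>=1
  process B: level=1
    B->C: in-degree(C)=1, level(C)>=2
    B->E: in-degree(E)=1, level(E)>=2
  process D: level=1
    D->C: in-degree(C)=0, level(C)=2, enqueue
    D->E: in-degree(E)=0, level(E)=2, enqueue
  process C: level=2
  process E: level=2
All levels: A:0, B:1, C:2, D:1, E:2, F:0
max level = 2

Answer: 2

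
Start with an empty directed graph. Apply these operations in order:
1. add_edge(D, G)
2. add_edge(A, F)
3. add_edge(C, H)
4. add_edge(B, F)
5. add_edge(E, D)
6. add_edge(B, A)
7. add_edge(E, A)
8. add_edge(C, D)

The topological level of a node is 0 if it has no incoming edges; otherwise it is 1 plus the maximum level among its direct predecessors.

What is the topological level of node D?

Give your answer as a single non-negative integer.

Op 1: add_edge(D, G). Edges now: 1
Op 2: add_edge(A, F). Edges now: 2
Op 3: add_edge(C, H). Edges now: 3
Op 4: add_edge(B, F). Edges now: 4
Op 5: add_edge(E, D). Edges now: 5
Op 6: add_edge(B, A). Edges now: 6
Op 7: add_edge(E, A). Edges now: 7
Op 8: add_edge(C, D). Edges now: 8
Compute levels (Kahn BFS):
  sources (in-degree 0): B, C, E
  process B: level=0
    B->A: in-degree(A)=1, level(A)>=1
    B->F: in-degree(F)=1, level(F)>=1
  process C: level=0
    C->D: in-degree(D)=1, level(D)>=1
    C->H: in-degree(H)=0, level(H)=1, enqueue
  process E: level=0
    E->A: in-degree(A)=0, level(A)=1, enqueue
    E->D: in-degree(D)=0, level(D)=1, enqueue
  process H: level=1
  process A: level=1
    A->F: in-degree(F)=0, level(F)=2, enqueue
  process D: level=1
    D->G: in-degree(G)=0, level(G)=2, enqueue
  process F: level=2
  process G: level=2
All levels: A:1, B:0, C:0, D:1, E:0, F:2, G:2, H:1
level(D) = 1

Answer: 1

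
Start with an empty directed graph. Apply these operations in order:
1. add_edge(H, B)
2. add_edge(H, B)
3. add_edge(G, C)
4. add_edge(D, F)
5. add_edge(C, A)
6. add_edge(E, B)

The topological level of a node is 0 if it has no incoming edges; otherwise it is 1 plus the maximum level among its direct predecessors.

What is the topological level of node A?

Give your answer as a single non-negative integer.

Answer: 2

Derivation:
Op 1: add_edge(H, B). Edges now: 1
Op 2: add_edge(H, B) (duplicate, no change). Edges now: 1
Op 3: add_edge(G, C). Edges now: 2
Op 4: add_edge(D, F). Edges now: 3
Op 5: add_edge(C, A). Edges now: 4
Op 6: add_edge(E, B). Edges now: 5
Compute levels (Kahn BFS):
  sources (in-degree 0): D, E, G, H
  process D: level=0
    D->F: in-degree(F)=0, level(F)=1, enqueue
  process E: level=0
    E->B: in-degree(B)=1, level(B)>=1
  process G: level=0
    G->C: in-degree(C)=0, level(C)=1, enqueue
  process H: level=0
    H->B: in-degree(B)=0, level(B)=1, enqueue
  process F: level=1
  process C: level=1
    C->A: in-degree(A)=0, level(A)=2, enqueue
  process B: level=1
  process A: level=2
All levels: A:2, B:1, C:1, D:0, E:0, F:1, G:0, H:0
level(A) = 2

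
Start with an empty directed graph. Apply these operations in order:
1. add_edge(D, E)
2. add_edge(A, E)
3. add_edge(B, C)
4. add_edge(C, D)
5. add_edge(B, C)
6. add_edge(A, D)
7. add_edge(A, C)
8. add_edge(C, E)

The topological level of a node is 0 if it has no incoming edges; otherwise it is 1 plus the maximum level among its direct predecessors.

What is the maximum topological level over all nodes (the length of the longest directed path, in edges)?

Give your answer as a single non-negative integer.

Op 1: add_edge(D, E). Edges now: 1
Op 2: add_edge(A, E). Edges now: 2
Op 3: add_edge(B, C). Edges now: 3
Op 4: add_edge(C, D). Edges now: 4
Op 5: add_edge(B, C) (duplicate, no change). Edges now: 4
Op 6: add_edge(A, D). Edges now: 5
Op 7: add_edge(A, C). Edges now: 6
Op 8: add_edge(C, E). Edges now: 7
Compute levels (Kahn BFS):
  sources (in-degree 0): A, B
  process A: level=0
    A->C: in-degree(C)=1, level(C)>=1
    A->D: in-degree(D)=1, level(D)>=1
    A->E: in-degree(E)=2, level(E)>=1
  process B: level=0
    B->C: in-degree(C)=0, level(C)=1, enqueue
  process C: level=1
    C->D: in-degree(D)=0, level(D)=2, enqueue
    C->E: in-degree(E)=1, level(E)>=2
  process D: level=2
    D->E: in-degree(E)=0, level(E)=3, enqueue
  process E: level=3
All levels: A:0, B:0, C:1, D:2, E:3
max level = 3

Answer: 3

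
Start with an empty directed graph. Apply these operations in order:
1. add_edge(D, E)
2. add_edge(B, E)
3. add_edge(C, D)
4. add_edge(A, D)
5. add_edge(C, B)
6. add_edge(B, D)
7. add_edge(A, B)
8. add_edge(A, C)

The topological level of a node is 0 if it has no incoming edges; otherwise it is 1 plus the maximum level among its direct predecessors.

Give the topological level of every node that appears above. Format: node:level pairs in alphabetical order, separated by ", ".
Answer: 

Answer: A:0, B:2, C:1, D:3, E:4

Derivation:
Op 1: add_edge(D, E). Edges now: 1
Op 2: add_edge(B, E). Edges now: 2
Op 3: add_edge(C, D). Edges now: 3
Op 4: add_edge(A, D). Edges now: 4
Op 5: add_edge(C, B). Edges now: 5
Op 6: add_edge(B, D). Edges now: 6
Op 7: add_edge(A, B). Edges now: 7
Op 8: add_edge(A, C). Edges now: 8
Compute levels (Kahn BFS):
  sources (in-degree 0): A
  process A: level=0
    A->B: in-degree(B)=1, level(B)>=1
    A->C: in-degree(C)=0, level(C)=1, enqueue
    A->D: in-degree(D)=2, level(D)>=1
  process C: level=1
    C->B: in-degree(B)=0, level(B)=2, enqueue
    C->D: in-degree(D)=1, level(D)>=2
  process B: level=2
    B->D: in-degree(D)=0, level(D)=3, enqueue
    B->E: in-degree(E)=1, level(E)>=3
  process D: level=3
    D->E: in-degree(E)=0, level(E)=4, enqueue
  process E: level=4
All levels: A:0, B:2, C:1, D:3, E:4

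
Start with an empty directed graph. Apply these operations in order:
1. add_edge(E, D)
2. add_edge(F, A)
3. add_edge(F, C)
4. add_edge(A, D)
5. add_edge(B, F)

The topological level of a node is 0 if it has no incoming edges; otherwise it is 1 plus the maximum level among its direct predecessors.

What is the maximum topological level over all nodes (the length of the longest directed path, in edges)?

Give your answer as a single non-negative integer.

Op 1: add_edge(E, D). Edges now: 1
Op 2: add_edge(F, A). Edges now: 2
Op 3: add_edge(F, C). Edges now: 3
Op 4: add_edge(A, D). Edges now: 4
Op 5: add_edge(B, F). Edges now: 5
Compute levels (Kahn BFS):
  sources (in-degree 0): B, E
  process B: level=0
    B->F: in-degree(F)=0, level(F)=1, enqueue
  process E: level=0
    E->D: in-degree(D)=1, level(D)>=1
  process F: level=1
    F->A: in-degree(A)=0, level(A)=2, enqueue
    F->C: in-degree(C)=0, level(C)=2, enqueue
  process A: level=2
    A->D: in-degree(D)=0, level(D)=3, enqueue
  process C: level=2
  process D: level=3
All levels: A:2, B:0, C:2, D:3, E:0, F:1
max level = 3

Answer: 3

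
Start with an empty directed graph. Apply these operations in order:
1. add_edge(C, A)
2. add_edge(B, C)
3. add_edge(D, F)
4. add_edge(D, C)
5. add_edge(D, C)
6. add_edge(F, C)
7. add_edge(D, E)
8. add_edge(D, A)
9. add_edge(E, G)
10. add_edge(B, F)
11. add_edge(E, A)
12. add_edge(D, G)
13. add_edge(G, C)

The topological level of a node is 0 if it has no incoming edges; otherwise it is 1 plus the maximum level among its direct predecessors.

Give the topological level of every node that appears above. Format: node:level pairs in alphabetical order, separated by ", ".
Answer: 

Answer: A:4, B:0, C:3, D:0, E:1, F:1, G:2

Derivation:
Op 1: add_edge(C, A). Edges now: 1
Op 2: add_edge(B, C). Edges now: 2
Op 3: add_edge(D, F). Edges now: 3
Op 4: add_edge(D, C). Edges now: 4
Op 5: add_edge(D, C) (duplicate, no change). Edges now: 4
Op 6: add_edge(F, C). Edges now: 5
Op 7: add_edge(D, E). Edges now: 6
Op 8: add_edge(D, A). Edges now: 7
Op 9: add_edge(E, G). Edges now: 8
Op 10: add_edge(B, F). Edges now: 9
Op 11: add_edge(E, A). Edges now: 10
Op 12: add_edge(D, G). Edges now: 11
Op 13: add_edge(G, C). Edges now: 12
Compute levels (Kahn BFS):
  sources (in-degree 0): B, D
  process B: level=0
    B->C: in-degree(C)=3, level(C)>=1
    B->F: in-degree(F)=1, level(F)>=1
  process D: level=0
    D->A: in-degree(A)=2, level(A)>=1
    D->C: in-degree(C)=2, level(C)>=1
    D->E: in-degree(E)=0, level(E)=1, enqueue
    D->F: in-degree(F)=0, level(F)=1, enqueue
    D->G: in-degree(G)=1, level(G)>=1
  process E: level=1
    E->A: in-degree(A)=1, level(A)>=2
    E->G: in-degree(G)=0, level(G)=2, enqueue
  process F: level=1
    F->C: in-degree(C)=1, level(C)>=2
  process G: level=2
    G->C: in-degree(C)=0, level(C)=3, enqueue
  process C: level=3
    C->A: in-degree(A)=0, level(A)=4, enqueue
  process A: level=4
All levels: A:4, B:0, C:3, D:0, E:1, F:1, G:2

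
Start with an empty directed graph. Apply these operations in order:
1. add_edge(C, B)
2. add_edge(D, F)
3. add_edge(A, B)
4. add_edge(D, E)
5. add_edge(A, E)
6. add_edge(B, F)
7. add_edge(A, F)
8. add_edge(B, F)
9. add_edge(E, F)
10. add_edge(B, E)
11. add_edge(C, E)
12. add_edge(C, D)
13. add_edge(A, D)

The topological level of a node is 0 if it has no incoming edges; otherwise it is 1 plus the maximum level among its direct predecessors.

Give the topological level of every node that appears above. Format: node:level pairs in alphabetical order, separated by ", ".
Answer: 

Op 1: add_edge(C, B). Edges now: 1
Op 2: add_edge(D, F). Edges now: 2
Op 3: add_edge(A, B). Edges now: 3
Op 4: add_edge(D, E). Edges now: 4
Op 5: add_edge(A, E). Edges now: 5
Op 6: add_edge(B, F). Edges now: 6
Op 7: add_edge(A, F). Edges now: 7
Op 8: add_edge(B, F) (duplicate, no change). Edges now: 7
Op 9: add_edge(E, F). Edges now: 8
Op 10: add_edge(B, E). Edges now: 9
Op 11: add_edge(C, E). Edges now: 10
Op 12: add_edge(C, D). Edges now: 11
Op 13: add_edge(A, D). Edges now: 12
Compute levels (Kahn BFS):
  sources (in-degree 0): A, C
  process A: level=0
    A->B: in-degree(B)=1, level(B)>=1
    A->D: in-degree(D)=1, level(D)>=1
    A->E: in-degree(E)=3, level(E)>=1
    A->F: in-degree(F)=3, level(F)>=1
  process C: level=0
    C->B: in-degree(B)=0, level(B)=1, enqueue
    C->D: in-degree(D)=0, level(D)=1, enqueue
    C->E: in-degree(E)=2, level(E)>=1
  process B: level=1
    B->E: in-degree(E)=1, level(E)>=2
    B->F: in-degree(F)=2, level(F)>=2
  process D: level=1
    D->E: in-degree(E)=0, level(E)=2, enqueue
    D->F: in-degree(F)=1, level(F)>=2
  process E: level=2
    E->F: in-degree(F)=0, level(F)=3, enqueue
  process F: level=3
All levels: A:0, B:1, C:0, D:1, E:2, F:3

Answer: A:0, B:1, C:0, D:1, E:2, F:3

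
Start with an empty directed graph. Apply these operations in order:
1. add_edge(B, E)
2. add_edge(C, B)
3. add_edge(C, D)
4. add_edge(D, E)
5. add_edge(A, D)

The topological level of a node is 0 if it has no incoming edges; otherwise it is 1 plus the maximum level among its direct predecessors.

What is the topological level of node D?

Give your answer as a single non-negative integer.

Op 1: add_edge(B, E). Edges now: 1
Op 2: add_edge(C, B). Edges now: 2
Op 3: add_edge(C, D). Edges now: 3
Op 4: add_edge(D, E). Edges now: 4
Op 5: add_edge(A, D). Edges now: 5
Compute levels (Kahn BFS):
  sources (in-degree 0): A, C
  process A: level=0
    A->D: in-degree(D)=1, level(D)>=1
  process C: level=0
    C->B: in-degree(B)=0, level(B)=1, enqueue
    C->D: in-degree(D)=0, level(D)=1, enqueue
  process B: level=1
    B->E: in-degree(E)=1, level(E)>=2
  process D: level=1
    D->E: in-degree(E)=0, level(E)=2, enqueue
  process E: level=2
All levels: A:0, B:1, C:0, D:1, E:2
level(D) = 1

Answer: 1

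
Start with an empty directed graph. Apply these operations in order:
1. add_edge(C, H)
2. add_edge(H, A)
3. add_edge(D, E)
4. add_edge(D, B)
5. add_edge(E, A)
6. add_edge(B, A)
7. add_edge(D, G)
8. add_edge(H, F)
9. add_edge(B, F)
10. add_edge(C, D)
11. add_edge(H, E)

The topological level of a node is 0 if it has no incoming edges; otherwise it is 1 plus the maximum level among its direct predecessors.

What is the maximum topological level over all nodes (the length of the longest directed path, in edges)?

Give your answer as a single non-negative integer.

Answer: 3

Derivation:
Op 1: add_edge(C, H). Edges now: 1
Op 2: add_edge(H, A). Edges now: 2
Op 3: add_edge(D, E). Edges now: 3
Op 4: add_edge(D, B). Edges now: 4
Op 5: add_edge(E, A). Edges now: 5
Op 6: add_edge(B, A). Edges now: 6
Op 7: add_edge(D, G). Edges now: 7
Op 8: add_edge(H, F). Edges now: 8
Op 9: add_edge(B, F). Edges now: 9
Op 10: add_edge(C, D). Edges now: 10
Op 11: add_edge(H, E). Edges now: 11
Compute levels (Kahn BFS):
  sources (in-degree 0): C
  process C: level=0
    C->D: in-degree(D)=0, level(D)=1, enqueue
    C->H: in-degree(H)=0, level(H)=1, enqueue
  process D: level=1
    D->B: in-degree(B)=0, level(B)=2, enqueue
    D->E: in-degree(E)=1, level(E)>=2
    D->G: in-degree(G)=0, level(G)=2, enqueue
  process H: level=1
    H->A: in-degree(A)=2, level(A)>=2
    H->E: in-degree(E)=0, level(E)=2, enqueue
    H->F: in-degree(F)=1, level(F)>=2
  process B: level=2
    B->A: in-degree(A)=1, level(A)>=3
    B->F: in-degree(F)=0, level(F)=3, enqueue
  process G: level=2
  process E: level=2
    E->A: in-degree(A)=0, level(A)=3, enqueue
  process F: level=3
  process A: level=3
All levels: A:3, B:2, C:0, D:1, E:2, F:3, G:2, H:1
max level = 3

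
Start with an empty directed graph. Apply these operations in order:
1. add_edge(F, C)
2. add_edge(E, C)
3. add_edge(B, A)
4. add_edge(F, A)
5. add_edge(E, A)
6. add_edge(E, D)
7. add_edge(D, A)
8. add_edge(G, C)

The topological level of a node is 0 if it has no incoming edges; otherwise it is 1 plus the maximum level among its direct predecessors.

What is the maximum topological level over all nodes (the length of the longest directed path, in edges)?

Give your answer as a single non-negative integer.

Op 1: add_edge(F, C). Edges now: 1
Op 2: add_edge(E, C). Edges now: 2
Op 3: add_edge(B, A). Edges now: 3
Op 4: add_edge(F, A). Edges now: 4
Op 5: add_edge(E, A). Edges now: 5
Op 6: add_edge(E, D). Edges now: 6
Op 7: add_edge(D, A). Edges now: 7
Op 8: add_edge(G, C). Edges now: 8
Compute levels (Kahn BFS):
  sources (in-degree 0): B, E, F, G
  process B: level=0
    B->A: in-degree(A)=3, level(A)>=1
  process E: level=0
    E->A: in-degree(A)=2, level(A)>=1
    E->C: in-degree(C)=2, level(C)>=1
    E->D: in-degree(D)=0, level(D)=1, enqueue
  process F: level=0
    F->A: in-degree(A)=1, level(A)>=1
    F->C: in-degree(C)=1, level(C)>=1
  process G: level=0
    G->C: in-degree(C)=0, level(C)=1, enqueue
  process D: level=1
    D->A: in-degree(A)=0, level(A)=2, enqueue
  process C: level=1
  process A: level=2
All levels: A:2, B:0, C:1, D:1, E:0, F:0, G:0
max level = 2

Answer: 2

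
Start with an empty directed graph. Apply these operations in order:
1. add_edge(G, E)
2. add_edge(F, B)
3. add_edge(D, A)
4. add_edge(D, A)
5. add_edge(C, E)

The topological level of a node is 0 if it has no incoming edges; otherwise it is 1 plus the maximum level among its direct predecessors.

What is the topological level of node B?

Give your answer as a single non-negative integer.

Answer: 1

Derivation:
Op 1: add_edge(G, E). Edges now: 1
Op 2: add_edge(F, B). Edges now: 2
Op 3: add_edge(D, A). Edges now: 3
Op 4: add_edge(D, A) (duplicate, no change). Edges now: 3
Op 5: add_edge(C, E). Edges now: 4
Compute levels (Kahn BFS):
  sources (in-degree 0): C, D, F, G
  process C: level=0
    C->E: in-degree(E)=1, level(E)>=1
  process D: level=0
    D->A: in-degree(A)=0, level(A)=1, enqueue
  process F: level=0
    F->B: in-degree(B)=0, level(B)=1, enqueue
  process G: level=0
    G->E: in-degree(E)=0, level(E)=1, enqueue
  process A: level=1
  process B: level=1
  process E: level=1
All levels: A:1, B:1, C:0, D:0, E:1, F:0, G:0
level(B) = 1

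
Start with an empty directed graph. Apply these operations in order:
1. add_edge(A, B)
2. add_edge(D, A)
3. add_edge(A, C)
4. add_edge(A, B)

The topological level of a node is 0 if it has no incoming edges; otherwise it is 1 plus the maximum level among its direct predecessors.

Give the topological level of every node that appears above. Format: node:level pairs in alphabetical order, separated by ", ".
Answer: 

Answer: A:1, B:2, C:2, D:0

Derivation:
Op 1: add_edge(A, B). Edges now: 1
Op 2: add_edge(D, A). Edges now: 2
Op 3: add_edge(A, C). Edges now: 3
Op 4: add_edge(A, B) (duplicate, no change). Edges now: 3
Compute levels (Kahn BFS):
  sources (in-degree 0): D
  process D: level=0
    D->A: in-degree(A)=0, level(A)=1, enqueue
  process A: level=1
    A->B: in-degree(B)=0, level(B)=2, enqueue
    A->C: in-degree(C)=0, level(C)=2, enqueue
  process B: level=2
  process C: level=2
All levels: A:1, B:2, C:2, D:0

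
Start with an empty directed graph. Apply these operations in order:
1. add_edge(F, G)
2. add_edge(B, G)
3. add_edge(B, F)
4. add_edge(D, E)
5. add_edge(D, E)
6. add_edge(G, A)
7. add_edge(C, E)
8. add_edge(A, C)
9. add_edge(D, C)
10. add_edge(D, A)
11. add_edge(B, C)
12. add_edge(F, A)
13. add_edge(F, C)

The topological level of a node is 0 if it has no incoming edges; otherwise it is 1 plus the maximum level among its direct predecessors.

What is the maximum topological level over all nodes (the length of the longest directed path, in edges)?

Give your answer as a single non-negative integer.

Op 1: add_edge(F, G). Edges now: 1
Op 2: add_edge(B, G). Edges now: 2
Op 3: add_edge(B, F). Edges now: 3
Op 4: add_edge(D, E). Edges now: 4
Op 5: add_edge(D, E) (duplicate, no change). Edges now: 4
Op 6: add_edge(G, A). Edges now: 5
Op 7: add_edge(C, E). Edges now: 6
Op 8: add_edge(A, C). Edges now: 7
Op 9: add_edge(D, C). Edges now: 8
Op 10: add_edge(D, A). Edges now: 9
Op 11: add_edge(B, C). Edges now: 10
Op 12: add_edge(F, A). Edges now: 11
Op 13: add_edge(F, C). Edges now: 12
Compute levels (Kahn BFS):
  sources (in-degree 0): B, D
  process B: level=0
    B->C: in-degree(C)=3, level(C)>=1
    B->F: in-degree(F)=0, level(F)=1, enqueue
    B->G: in-degree(G)=1, level(G)>=1
  process D: level=0
    D->A: in-degree(A)=2, level(A)>=1
    D->C: in-degree(C)=2, level(C)>=1
    D->E: in-degree(E)=1, level(E)>=1
  process F: level=1
    F->A: in-degree(A)=1, level(A)>=2
    F->C: in-degree(C)=1, level(C)>=2
    F->G: in-degree(G)=0, level(G)=2, enqueue
  process G: level=2
    G->A: in-degree(A)=0, level(A)=3, enqueue
  process A: level=3
    A->C: in-degree(C)=0, level(C)=4, enqueue
  process C: level=4
    C->E: in-degree(E)=0, level(E)=5, enqueue
  process E: level=5
All levels: A:3, B:0, C:4, D:0, E:5, F:1, G:2
max level = 5

Answer: 5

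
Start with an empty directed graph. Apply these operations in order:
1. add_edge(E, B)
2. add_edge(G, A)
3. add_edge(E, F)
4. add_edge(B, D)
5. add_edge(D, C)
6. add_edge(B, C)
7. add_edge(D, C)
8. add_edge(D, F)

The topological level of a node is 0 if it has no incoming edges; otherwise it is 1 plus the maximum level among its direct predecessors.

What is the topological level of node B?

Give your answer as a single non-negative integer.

Op 1: add_edge(E, B). Edges now: 1
Op 2: add_edge(G, A). Edges now: 2
Op 3: add_edge(E, F). Edges now: 3
Op 4: add_edge(B, D). Edges now: 4
Op 5: add_edge(D, C). Edges now: 5
Op 6: add_edge(B, C). Edges now: 6
Op 7: add_edge(D, C) (duplicate, no change). Edges now: 6
Op 8: add_edge(D, F). Edges now: 7
Compute levels (Kahn BFS):
  sources (in-degree 0): E, G
  process E: level=0
    E->B: in-degree(B)=0, level(B)=1, enqueue
    E->F: in-degree(F)=1, level(F)>=1
  process G: level=0
    G->A: in-degree(A)=0, level(A)=1, enqueue
  process B: level=1
    B->C: in-degree(C)=1, level(C)>=2
    B->D: in-degree(D)=0, level(D)=2, enqueue
  process A: level=1
  process D: level=2
    D->C: in-degree(C)=0, level(C)=3, enqueue
    D->F: in-degree(F)=0, level(F)=3, enqueue
  process C: level=3
  process F: level=3
All levels: A:1, B:1, C:3, D:2, E:0, F:3, G:0
level(B) = 1

Answer: 1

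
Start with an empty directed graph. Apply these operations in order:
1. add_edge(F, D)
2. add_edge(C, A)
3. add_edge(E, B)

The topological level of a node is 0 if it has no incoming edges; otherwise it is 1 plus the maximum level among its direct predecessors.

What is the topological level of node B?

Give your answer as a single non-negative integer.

Answer: 1

Derivation:
Op 1: add_edge(F, D). Edges now: 1
Op 2: add_edge(C, A). Edges now: 2
Op 3: add_edge(E, B). Edges now: 3
Compute levels (Kahn BFS):
  sources (in-degree 0): C, E, F
  process C: level=0
    C->A: in-degree(A)=0, level(A)=1, enqueue
  process E: level=0
    E->B: in-degree(B)=0, level(B)=1, enqueue
  process F: level=0
    F->D: in-degree(D)=0, level(D)=1, enqueue
  process A: level=1
  process B: level=1
  process D: level=1
All levels: A:1, B:1, C:0, D:1, E:0, F:0
level(B) = 1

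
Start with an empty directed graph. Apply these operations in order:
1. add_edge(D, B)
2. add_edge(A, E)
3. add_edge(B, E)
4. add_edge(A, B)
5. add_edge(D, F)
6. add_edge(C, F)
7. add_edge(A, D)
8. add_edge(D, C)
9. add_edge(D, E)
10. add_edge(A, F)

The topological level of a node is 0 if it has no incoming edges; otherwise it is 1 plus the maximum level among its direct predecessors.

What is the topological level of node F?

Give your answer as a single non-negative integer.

Op 1: add_edge(D, B). Edges now: 1
Op 2: add_edge(A, E). Edges now: 2
Op 3: add_edge(B, E). Edges now: 3
Op 4: add_edge(A, B). Edges now: 4
Op 5: add_edge(D, F). Edges now: 5
Op 6: add_edge(C, F). Edges now: 6
Op 7: add_edge(A, D). Edges now: 7
Op 8: add_edge(D, C). Edges now: 8
Op 9: add_edge(D, E). Edges now: 9
Op 10: add_edge(A, F). Edges now: 10
Compute levels (Kahn BFS):
  sources (in-degree 0): A
  process A: level=0
    A->B: in-degree(B)=1, level(B)>=1
    A->D: in-degree(D)=0, level(D)=1, enqueue
    A->E: in-degree(E)=2, level(E)>=1
    A->F: in-degree(F)=2, level(F)>=1
  process D: level=1
    D->B: in-degree(B)=0, level(B)=2, enqueue
    D->C: in-degree(C)=0, level(C)=2, enqueue
    D->E: in-degree(E)=1, level(E)>=2
    D->F: in-degree(F)=1, level(F)>=2
  process B: level=2
    B->E: in-degree(E)=0, level(E)=3, enqueue
  process C: level=2
    C->F: in-degree(F)=0, level(F)=3, enqueue
  process E: level=3
  process F: level=3
All levels: A:0, B:2, C:2, D:1, E:3, F:3
level(F) = 3

Answer: 3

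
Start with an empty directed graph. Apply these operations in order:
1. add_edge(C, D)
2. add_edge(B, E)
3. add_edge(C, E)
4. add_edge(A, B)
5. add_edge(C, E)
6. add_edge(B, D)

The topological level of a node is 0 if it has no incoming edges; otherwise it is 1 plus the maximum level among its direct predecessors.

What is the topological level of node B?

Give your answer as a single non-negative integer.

Op 1: add_edge(C, D). Edges now: 1
Op 2: add_edge(B, E). Edges now: 2
Op 3: add_edge(C, E). Edges now: 3
Op 4: add_edge(A, B). Edges now: 4
Op 5: add_edge(C, E) (duplicate, no change). Edges now: 4
Op 6: add_edge(B, D). Edges now: 5
Compute levels (Kahn BFS):
  sources (in-degree 0): A, C
  process A: level=0
    A->B: in-degree(B)=0, level(B)=1, enqueue
  process C: level=0
    C->D: in-degree(D)=1, level(D)>=1
    C->E: in-degree(E)=1, level(E)>=1
  process B: level=1
    B->D: in-degree(D)=0, level(D)=2, enqueue
    B->E: in-degree(E)=0, level(E)=2, enqueue
  process D: level=2
  process E: level=2
All levels: A:0, B:1, C:0, D:2, E:2
level(B) = 1

Answer: 1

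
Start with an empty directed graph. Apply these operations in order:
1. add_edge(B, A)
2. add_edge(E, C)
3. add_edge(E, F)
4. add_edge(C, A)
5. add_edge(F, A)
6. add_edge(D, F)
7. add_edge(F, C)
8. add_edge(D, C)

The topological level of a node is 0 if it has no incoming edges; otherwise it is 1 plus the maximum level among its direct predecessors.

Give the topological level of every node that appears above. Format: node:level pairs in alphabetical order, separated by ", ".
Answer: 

Op 1: add_edge(B, A). Edges now: 1
Op 2: add_edge(E, C). Edges now: 2
Op 3: add_edge(E, F). Edges now: 3
Op 4: add_edge(C, A). Edges now: 4
Op 5: add_edge(F, A). Edges now: 5
Op 6: add_edge(D, F). Edges now: 6
Op 7: add_edge(F, C). Edges now: 7
Op 8: add_edge(D, C). Edges now: 8
Compute levels (Kahn BFS):
  sources (in-degree 0): B, D, E
  process B: level=0
    B->A: in-degree(A)=2, level(A)>=1
  process D: level=0
    D->C: in-degree(C)=2, level(C)>=1
    D->F: in-degree(F)=1, level(F)>=1
  process E: level=0
    E->C: in-degree(C)=1, level(C)>=1
    E->F: in-degree(F)=0, level(F)=1, enqueue
  process F: level=1
    F->A: in-degree(A)=1, level(A)>=2
    F->C: in-degree(C)=0, level(C)=2, enqueue
  process C: level=2
    C->A: in-degree(A)=0, level(A)=3, enqueue
  process A: level=3
All levels: A:3, B:0, C:2, D:0, E:0, F:1

Answer: A:3, B:0, C:2, D:0, E:0, F:1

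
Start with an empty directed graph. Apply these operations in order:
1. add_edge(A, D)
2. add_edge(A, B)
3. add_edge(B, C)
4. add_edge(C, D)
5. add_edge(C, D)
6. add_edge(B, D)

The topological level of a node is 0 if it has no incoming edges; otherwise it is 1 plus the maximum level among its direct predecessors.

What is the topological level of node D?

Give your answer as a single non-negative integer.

Op 1: add_edge(A, D). Edges now: 1
Op 2: add_edge(A, B). Edges now: 2
Op 3: add_edge(B, C). Edges now: 3
Op 4: add_edge(C, D). Edges now: 4
Op 5: add_edge(C, D) (duplicate, no change). Edges now: 4
Op 6: add_edge(B, D). Edges now: 5
Compute levels (Kahn BFS):
  sources (in-degree 0): A
  process A: level=0
    A->B: in-degree(B)=0, level(B)=1, enqueue
    A->D: in-degree(D)=2, level(D)>=1
  process B: level=1
    B->C: in-degree(C)=0, level(C)=2, enqueue
    B->D: in-degree(D)=1, level(D)>=2
  process C: level=2
    C->D: in-degree(D)=0, level(D)=3, enqueue
  process D: level=3
All levels: A:0, B:1, C:2, D:3
level(D) = 3

Answer: 3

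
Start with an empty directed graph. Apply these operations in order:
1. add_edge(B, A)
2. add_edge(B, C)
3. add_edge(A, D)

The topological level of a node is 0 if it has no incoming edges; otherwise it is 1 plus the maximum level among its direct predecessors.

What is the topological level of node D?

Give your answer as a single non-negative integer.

Op 1: add_edge(B, A). Edges now: 1
Op 2: add_edge(B, C). Edges now: 2
Op 3: add_edge(A, D). Edges now: 3
Compute levels (Kahn BFS):
  sources (in-degree 0): B
  process B: level=0
    B->A: in-degree(A)=0, level(A)=1, enqueue
    B->C: in-degree(C)=0, level(C)=1, enqueue
  process A: level=1
    A->D: in-degree(D)=0, level(D)=2, enqueue
  process C: level=1
  process D: level=2
All levels: A:1, B:0, C:1, D:2
level(D) = 2

Answer: 2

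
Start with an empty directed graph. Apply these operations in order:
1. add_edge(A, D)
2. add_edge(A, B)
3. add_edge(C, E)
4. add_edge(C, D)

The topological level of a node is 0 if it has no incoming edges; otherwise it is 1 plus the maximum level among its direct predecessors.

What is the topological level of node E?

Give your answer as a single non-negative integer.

Answer: 1

Derivation:
Op 1: add_edge(A, D). Edges now: 1
Op 2: add_edge(A, B). Edges now: 2
Op 3: add_edge(C, E). Edges now: 3
Op 4: add_edge(C, D). Edges now: 4
Compute levels (Kahn BFS):
  sources (in-degree 0): A, C
  process A: level=0
    A->B: in-degree(B)=0, level(B)=1, enqueue
    A->D: in-degree(D)=1, level(D)>=1
  process C: level=0
    C->D: in-degree(D)=0, level(D)=1, enqueue
    C->E: in-degree(E)=0, level(E)=1, enqueue
  process B: level=1
  process D: level=1
  process E: level=1
All levels: A:0, B:1, C:0, D:1, E:1
level(E) = 1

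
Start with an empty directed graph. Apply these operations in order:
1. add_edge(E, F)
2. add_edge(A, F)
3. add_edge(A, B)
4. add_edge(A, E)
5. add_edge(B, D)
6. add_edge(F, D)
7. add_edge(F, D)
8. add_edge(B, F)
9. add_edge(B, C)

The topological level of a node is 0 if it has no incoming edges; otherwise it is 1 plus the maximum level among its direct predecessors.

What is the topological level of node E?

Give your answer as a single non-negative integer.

Op 1: add_edge(E, F). Edges now: 1
Op 2: add_edge(A, F). Edges now: 2
Op 3: add_edge(A, B). Edges now: 3
Op 4: add_edge(A, E). Edges now: 4
Op 5: add_edge(B, D). Edges now: 5
Op 6: add_edge(F, D). Edges now: 6
Op 7: add_edge(F, D) (duplicate, no change). Edges now: 6
Op 8: add_edge(B, F). Edges now: 7
Op 9: add_edge(B, C). Edges now: 8
Compute levels (Kahn BFS):
  sources (in-degree 0): A
  process A: level=0
    A->B: in-degree(B)=0, level(B)=1, enqueue
    A->E: in-degree(E)=0, level(E)=1, enqueue
    A->F: in-degree(F)=2, level(F)>=1
  process B: level=1
    B->C: in-degree(C)=0, level(C)=2, enqueue
    B->D: in-degree(D)=1, level(D)>=2
    B->F: in-degree(F)=1, level(F)>=2
  process E: level=1
    E->F: in-degree(F)=0, level(F)=2, enqueue
  process C: level=2
  process F: level=2
    F->D: in-degree(D)=0, level(D)=3, enqueue
  process D: level=3
All levels: A:0, B:1, C:2, D:3, E:1, F:2
level(E) = 1

Answer: 1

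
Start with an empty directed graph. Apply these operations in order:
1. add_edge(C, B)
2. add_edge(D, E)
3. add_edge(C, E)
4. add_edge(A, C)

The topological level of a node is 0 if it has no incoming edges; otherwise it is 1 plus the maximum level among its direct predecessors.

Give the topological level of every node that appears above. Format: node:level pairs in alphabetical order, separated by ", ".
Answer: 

Op 1: add_edge(C, B). Edges now: 1
Op 2: add_edge(D, E). Edges now: 2
Op 3: add_edge(C, E). Edges now: 3
Op 4: add_edge(A, C). Edges now: 4
Compute levels (Kahn BFS):
  sources (in-degree 0): A, D
  process A: level=0
    A->C: in-degree(C)=0, level(C)=1, enqueue
  process D: level=0
    D->E: in-degree(E)=1, level(E)>=1
  process C: level=1
    C->B: in-degree(B)=0, level(B)=2, enqueue
    C->E: in-degree(E)=0, level(E)=2, enqueue
  process B: level=2
  process E: level=2
All levels: A:0, B:2, C:1, D:0, E:2

Answer: A:0, B:2, C:1, D:0, E:2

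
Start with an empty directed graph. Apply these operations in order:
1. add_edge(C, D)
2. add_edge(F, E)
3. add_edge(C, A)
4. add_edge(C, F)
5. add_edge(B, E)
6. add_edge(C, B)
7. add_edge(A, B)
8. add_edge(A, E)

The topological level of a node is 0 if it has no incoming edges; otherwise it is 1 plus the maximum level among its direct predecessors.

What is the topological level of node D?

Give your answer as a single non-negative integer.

Answer: 1

Derivation:
Op 1: add_edge(C, D). Edges now: 1
Op 2: add_edge(F, E). Edges now: 2
Op 3: add_edge(C, A). Edges now: 3
Op 4: add_edge(C, F). Edges now: 4
Op 5: add_edge(B, E). Edges now: 5
Op 6: add_edge(C, B). Edges now: 6
Op 7: add_edge(A, B). Edges now: 7
Op 8: add_edge(A, E). Edges now: 8
Compute levels (Kahn BFS):
  sources (in-degree 0): C
  process C: level=0
    C->A: in-degree(A)=0, level(A)=1, enqueue
    C->B: in-degree(B)=1, level(B)>=1
    C->D: in-degree(D)=0, level(D)=1, enqueue
    C->F: in-degree(F)=0, level(F)=1, enqueue
  process A: level=1
    A->B: in-degree(B)=0, level(B)=2, enqueue
    A->E: in-degree(E)=2, level(E)>=2
  process D: level=1
  process F: level=1
    F->E: in-degree(E)=1, level(E)>=2
  process B: level=2
    B->E: in-degree(E)=0, level(E)=3, enqueue
  process E: level=3
All levels: A:1, B:2, C:0, D:1, E:3, F:1
level(D) = 1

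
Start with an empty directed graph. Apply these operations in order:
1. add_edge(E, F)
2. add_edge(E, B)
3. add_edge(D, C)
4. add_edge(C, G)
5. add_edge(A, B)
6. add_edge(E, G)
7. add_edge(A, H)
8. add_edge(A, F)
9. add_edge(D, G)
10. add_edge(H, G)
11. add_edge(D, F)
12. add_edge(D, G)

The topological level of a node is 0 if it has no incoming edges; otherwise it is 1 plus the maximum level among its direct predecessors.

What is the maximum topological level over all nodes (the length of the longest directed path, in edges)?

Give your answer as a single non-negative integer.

Answer: 2

Derivation:
Op 1: add_edge(E, F). Edges now: 1
Op 2: add_edge(E, B). Edges now: 2
Op 3: add_edge(D, C). Edges now: 3
Op 4: add_edge(C, G). Edges now: 4
Op 5: add_edge(A, B). Edges now: 5
Op 6: add_edge(E, G). Edges now: 6
Op 7: add_edge(A, H). Edges now: 7
Op 8: add_edge(A, F). Edges now: 8
Op 9: add_edge(D, G). Edges now: 9
Op 10: add_edge(H, G). Edges now: 10
Op 11: add_edge(D, F). Edges now: 11
Op 12: add_edge(D, G) (duplicate, no change). Edges now: 11
Compute levels (Kahn BFS):
  sources (in-degree 0): A, D, E
  process A: level=0
    A->B: in-degree(B)=1, level(B)>=1
    A->F: in-degree(F)=2, level(F)>=1
    A->H: in-degree(H)=0, level(H)=1, enqueue
  process D: level=0
    D->C: in-degree(C)=0, level(C)=1, enqueue
    D->F: in-degree(F)=1, level(F)>=1
    D->G: in-degree(G)=3, level(G)>=1
  process E: level=0
    E->B: in-degree(B)=0, level(B)=1, enqueue
    E->F: in-degree(F)=0, level(F)=1, enqueue
    E->G: in-degree(G)=2, level(G)>=1
  process H: level=1
    H->G: in-degree(G)=1, level(G)>=2
  process C: level=1
    C->G: in-degree(G)=0, level(G)=2, enqueue
  process B: level=1
  process F: level=1
  process G: level=2
All levels: A:0, B:1, C:1, D:0, E:0, F:1, G:2, H:1
max level = 2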